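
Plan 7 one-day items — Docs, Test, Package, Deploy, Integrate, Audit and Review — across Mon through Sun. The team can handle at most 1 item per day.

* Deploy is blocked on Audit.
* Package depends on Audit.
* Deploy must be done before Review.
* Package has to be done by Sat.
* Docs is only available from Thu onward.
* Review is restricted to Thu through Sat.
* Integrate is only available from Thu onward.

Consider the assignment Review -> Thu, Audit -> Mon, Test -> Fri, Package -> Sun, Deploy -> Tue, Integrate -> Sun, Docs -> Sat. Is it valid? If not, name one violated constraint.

Integrate is only available from Thu onward — holds.
Package has to be done by Sat — violated.
Review is restricted to Thu through Sat — holds.
The team can handle at most 1 item per day — violated.
Package depends on Audit — holds.
Deploy must be done before Review — holds.
Docs is only available from Thu onward — holds.
Deploy is blocked on Audit — holds.

Invalid. Package has to be done by Sat.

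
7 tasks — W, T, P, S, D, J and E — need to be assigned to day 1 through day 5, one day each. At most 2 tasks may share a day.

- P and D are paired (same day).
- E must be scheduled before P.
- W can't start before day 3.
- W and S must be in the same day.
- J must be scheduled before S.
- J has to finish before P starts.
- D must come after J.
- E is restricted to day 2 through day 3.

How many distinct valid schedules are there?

52

Splitting on W: it can be day 3 (10), day 4 (21), day 5 (21). Listing each branch's schedules as (T, P, S, D, J, E) by day number:
W=day 3: (1,4,3,4,1,2) (1,4,3,4,2,2) (1,5,3,5,1,2) (1,5,3,5,2,2) (2,4,3,4,1,2) (2,5,3,5,1,2) (4,5,3,5,1,2) (4,5,3,5,2,2) (5,4,3,4,1,2) (5,4,3,4,2,2) — 10.
W=day 4: (1,3,4,3,1,2) (1,3,4,3,2,2) (1,5,4,5,1,2) (1,5,4,5,1,3) (1,5,4,5,2,2) (1,5,4,5,2,3) (1,5,4,5,3,2) (1,5,4,5,3,3) (2,3,4,3,1,2) (2,5,4,5,1,2) (2,5,4,5,1,3) (2,5,4,5,2,3) (2,5,4,5,3,2) (2,5,4,5,3,3) (3,5,4,5,1,2) (3,5,4,5,1,3) (3,5,4,5,2,2) (3,5,4,5,2,3) (3,5,4,5,3,2) (5,3,4,3,1,2) (5,3,4,3,2,2) — 21.
W=day 5: (1,3,5,3,1,2) (1,3,5,3,2,2) (1,4,5,4,1,2) (1,4,5,4,1,3) (1,4,5,4,2,2) (1,4,5,4,2,3) (1,4,5,4,3,2) (1,4,5,4,3,3) (2,3,5,3,1,2) (2,4,5,4,1,2) (2,4,5,4,1,3) (2,4,5,4,2,3) (2,4,5,4,3,2) (2,4,5,4,3,3) (3,4,5,4,1,2) (3,4,5,4,1,3) (3,4,5,4,2,2) (3,4,5,4,2,3) (3,4,5,4,3,2) (4,3,5,3,1,2) (4,3,5,3,2,2) — 21.
Summing: 10 + 21 + 21 = 52.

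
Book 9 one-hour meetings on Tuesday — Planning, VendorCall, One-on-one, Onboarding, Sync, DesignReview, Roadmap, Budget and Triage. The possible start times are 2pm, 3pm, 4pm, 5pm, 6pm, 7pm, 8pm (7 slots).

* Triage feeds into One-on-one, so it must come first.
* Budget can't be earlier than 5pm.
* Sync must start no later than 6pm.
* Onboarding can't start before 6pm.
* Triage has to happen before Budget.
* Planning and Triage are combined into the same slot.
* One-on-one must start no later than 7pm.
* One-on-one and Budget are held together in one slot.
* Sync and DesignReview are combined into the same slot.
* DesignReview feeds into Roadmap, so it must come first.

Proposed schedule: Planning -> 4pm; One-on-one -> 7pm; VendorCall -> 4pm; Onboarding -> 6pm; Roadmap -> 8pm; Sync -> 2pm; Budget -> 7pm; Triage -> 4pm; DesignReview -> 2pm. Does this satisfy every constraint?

Yes

Triage has to happen before Budget — holds.
DesignReview feeds into Roadmap, so it must come first — holds.
One-on-one and Budget are held together in one slot — holds.
Planning and Triage are combined into the same slot — holds.
Onboarding can't start before 6pm — holds.
Triage feeds into One-on-one, so it must come first — holds.
Sync and DesignReview are combined into the same slot — holds.
Sync must start no later than 6pm — holds.
Budget can't be earlier than 5pm — holds.
One-on-one must start no later than 7pm — holds.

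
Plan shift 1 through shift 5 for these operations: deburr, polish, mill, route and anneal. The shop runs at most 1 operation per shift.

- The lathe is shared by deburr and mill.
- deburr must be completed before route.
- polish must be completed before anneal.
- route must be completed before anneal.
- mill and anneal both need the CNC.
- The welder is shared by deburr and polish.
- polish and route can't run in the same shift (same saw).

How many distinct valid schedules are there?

15

Splitting on deburr: it can be shift 1 (8), shift 2 (5), shift 3 (2). Listing each branch's schedules as (polish, mill, route, anneal) by shift number:
deburr=shift 1: (2,3,4,5) (2,4,3,5) (2,5,3,4) (3,2,4,5) (3,4,2,5) (3,5,2,4) (4,2,3,5) (4,3,2,5) — 8.
deburr=shift 2: (1,3,4,5) (1,4,3,5) (1,5,3,4) (3,1,4,5) (4,1,3,5) — 5.
deburr=shift 3: (1,2,4,5) (2,1,4,5) — 2.
Summing: 8 + 5 + 2 = 15.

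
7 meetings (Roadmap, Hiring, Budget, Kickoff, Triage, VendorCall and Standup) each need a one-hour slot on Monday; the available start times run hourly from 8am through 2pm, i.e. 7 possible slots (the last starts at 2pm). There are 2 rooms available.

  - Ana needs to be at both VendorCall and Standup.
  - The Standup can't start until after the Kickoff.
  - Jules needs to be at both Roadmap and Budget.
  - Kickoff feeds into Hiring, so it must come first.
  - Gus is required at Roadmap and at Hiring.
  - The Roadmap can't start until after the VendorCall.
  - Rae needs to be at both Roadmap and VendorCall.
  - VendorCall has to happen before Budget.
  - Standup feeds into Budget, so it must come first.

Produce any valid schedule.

VendorCall=8am, Hiring=10am, Standup=9am, Triage=11am, Budget=10am, Kickoff=8am, Roadmap=9am

Checking: Kickoff(8am) before Standup(9am); VendorCall(8am) before Budget(10am); Standup(9am) before Budget(10am); Kickoff(8am) before Hiring(10am); VendorCall(8am) before Roadmap(9am); VendorCall(8am) != Standup(9am); Roadmap(9am) != Budget(10am); Roadmap(9am) != Hiring(10am); Roadmap(9am) != VendorCall(8am); max 2 per slot (cap 2).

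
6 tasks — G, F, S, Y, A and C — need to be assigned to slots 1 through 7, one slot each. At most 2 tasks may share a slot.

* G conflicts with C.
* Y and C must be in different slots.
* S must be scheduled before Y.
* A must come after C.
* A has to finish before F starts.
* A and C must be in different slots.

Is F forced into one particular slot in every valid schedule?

No

F can be 3 (e.g. A=2, F=3, Y=2, C=1, S=1, G=3) or 4 (e.g. Y -> 2; F -> 4; S -> 1; G -> 3; A -> 2; C -> 1).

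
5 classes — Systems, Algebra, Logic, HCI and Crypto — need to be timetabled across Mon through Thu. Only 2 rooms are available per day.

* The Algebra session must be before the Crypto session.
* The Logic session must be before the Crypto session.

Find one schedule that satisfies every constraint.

Systems -> Tue, Logic -> Mon, Crypto -> Tue, HCI -> Wed, Algebra -> Mon

Checking: Algebra(Mon) before Crypto(Tue); Logic(Mon) before Crypto(Tue); max 2 per day (cap 2).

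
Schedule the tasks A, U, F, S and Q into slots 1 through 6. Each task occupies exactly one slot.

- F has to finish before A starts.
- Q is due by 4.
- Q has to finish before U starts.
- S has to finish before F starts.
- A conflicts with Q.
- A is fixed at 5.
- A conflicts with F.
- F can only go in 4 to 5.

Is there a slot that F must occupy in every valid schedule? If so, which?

F's window is 4–5.
A is fixed at 5, and F can't share a slot with A.
So F must be 4.

4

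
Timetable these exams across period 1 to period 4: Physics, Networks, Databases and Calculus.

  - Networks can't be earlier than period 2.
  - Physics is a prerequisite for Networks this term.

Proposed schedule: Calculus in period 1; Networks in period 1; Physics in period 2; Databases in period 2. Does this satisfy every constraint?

No — it violates: Networks can't be earlier than period 2

Physics is a prerequisite for Networks this term — violated.
Networks can't be earlier than period 2 — violated.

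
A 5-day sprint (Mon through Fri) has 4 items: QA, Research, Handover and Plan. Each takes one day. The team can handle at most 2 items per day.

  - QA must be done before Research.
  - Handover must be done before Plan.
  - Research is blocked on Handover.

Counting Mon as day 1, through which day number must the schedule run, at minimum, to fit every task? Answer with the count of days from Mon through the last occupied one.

2

The precedence chain requires at least 2 distinct days.
With at most 2 per day and 4 tasks, at least 2 days are needed.
2 works (last occupied day: Tue): for example QA=Mon, Handover=Mon, Plan=Tue, Research=Tue.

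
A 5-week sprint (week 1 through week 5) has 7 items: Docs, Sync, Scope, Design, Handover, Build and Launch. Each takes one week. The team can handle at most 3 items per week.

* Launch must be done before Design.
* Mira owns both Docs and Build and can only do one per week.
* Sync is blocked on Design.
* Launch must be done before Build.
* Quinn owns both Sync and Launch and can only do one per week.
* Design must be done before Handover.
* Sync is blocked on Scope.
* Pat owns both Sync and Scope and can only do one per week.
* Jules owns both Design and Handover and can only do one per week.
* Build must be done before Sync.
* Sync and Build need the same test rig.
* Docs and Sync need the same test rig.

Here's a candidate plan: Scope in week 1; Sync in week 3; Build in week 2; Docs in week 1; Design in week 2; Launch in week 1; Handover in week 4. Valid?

Design must be done before Handover — holds.
Launch must be done before Design — holds.
Sync and Build need the same test rig — holds.
The team can handle at most 3 items per week — holds.
Build must be done before Sync — holds.
Mira owns both Docs and Build and can only do one per week — holds.
Launch must be done before Build — holds.
Quinn owns both Sync and Launch and can only do one per week — holds.
Sync is blocked on Scope — holds.
Jules owns both Design and Handover and can only do one per week — holds.
Sync is blocked on Design — holds.
Docs and Sync need the same test rig — holds.
Pat owns both Sync and Scope and can only do one per week — holds.

Valid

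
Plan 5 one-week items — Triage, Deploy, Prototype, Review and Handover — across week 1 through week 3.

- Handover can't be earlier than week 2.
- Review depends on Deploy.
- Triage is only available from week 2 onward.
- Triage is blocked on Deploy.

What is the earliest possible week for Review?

Precedence pushes Review to at least week 2.
Review at week 2 is achievable: Prototype in week 1; Triage in week 2; Deploy in week 1; Handover in week 2; Review in week 2.

week 2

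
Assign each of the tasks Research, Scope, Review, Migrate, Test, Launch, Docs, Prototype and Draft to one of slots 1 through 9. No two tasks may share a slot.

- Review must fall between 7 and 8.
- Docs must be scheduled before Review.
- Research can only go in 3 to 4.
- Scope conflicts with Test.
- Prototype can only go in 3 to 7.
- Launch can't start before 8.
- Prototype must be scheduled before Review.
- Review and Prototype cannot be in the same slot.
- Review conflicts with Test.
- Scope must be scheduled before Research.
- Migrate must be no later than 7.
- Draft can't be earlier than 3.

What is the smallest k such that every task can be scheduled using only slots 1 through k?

9 slots

The precedence chain requires at least 2 distinct slots.
With at most 1 per slot and 9 tasks, at least 9 slots are needed.
Launch can't be placed before 8, so the schedule must run through at least slot 8.
9 works (last occupied slot: 9): for example Migrate -> 1; Docs -> 6; Launch -> 8; Review -> 7; Prototype -> 4; Test -> 9; Draft -> 5; Scope -> 2; Research -> 3.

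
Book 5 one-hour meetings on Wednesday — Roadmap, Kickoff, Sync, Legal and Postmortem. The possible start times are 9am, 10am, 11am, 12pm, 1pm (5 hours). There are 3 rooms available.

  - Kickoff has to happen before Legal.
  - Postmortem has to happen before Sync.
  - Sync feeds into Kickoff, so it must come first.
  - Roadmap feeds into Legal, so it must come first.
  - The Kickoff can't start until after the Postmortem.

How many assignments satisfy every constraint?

Splitting on Roadmap: it can be 9am (5), 10am (5), 11am (5), 12pm (4). Listing each branch's schedules as (Kickoff, Sync, Legal, Postmortem):
Roadmap=9am: (11am,10am,12pm,9am) (11am,10am,1pm,9am) (12pm,10am,1pm,9am) (12pm,11am,1pm,9am) (12pm,11am,1pm,10am) — 5.
Roadmap=10am: (11am,10am,12pm,9am) (11am,10am,1pm,9am) (12pm,10am,1pm,9am) (12pm,11am,1pm,9am) (12pm,11am,1pm,10am) — 5.
Roadmap=11am: (11am,10am,12pm,9am) (11am,10am,1pm,9am) (12pm,10am,1pm,9am) (12pm,11am,1pm,9am) (12pm,11am,1pm,10am) — 5.
Roadmap=12pm: (11am,10am,1pm,9am) (12pm,10am,1pm,9am) (12pm,11am,1pm,9am) (12pm,11am,1pm,10am) — 4.
Summing: 5 + 5 + 5 + 4 = 19.

19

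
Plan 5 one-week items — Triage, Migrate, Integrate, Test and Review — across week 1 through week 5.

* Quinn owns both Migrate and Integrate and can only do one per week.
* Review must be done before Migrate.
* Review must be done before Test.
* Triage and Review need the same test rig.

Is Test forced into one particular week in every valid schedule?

No

Test can be week 2 (e.g. Integrate -> week 1, Migrate -> week 2, Triage -> week 2, Review -> week 1, Test -> week 2) or week 3 (e.g. Integrate in week 1; Review in week 1; Migrate in week 2; Triage in week 2; Test in week 3).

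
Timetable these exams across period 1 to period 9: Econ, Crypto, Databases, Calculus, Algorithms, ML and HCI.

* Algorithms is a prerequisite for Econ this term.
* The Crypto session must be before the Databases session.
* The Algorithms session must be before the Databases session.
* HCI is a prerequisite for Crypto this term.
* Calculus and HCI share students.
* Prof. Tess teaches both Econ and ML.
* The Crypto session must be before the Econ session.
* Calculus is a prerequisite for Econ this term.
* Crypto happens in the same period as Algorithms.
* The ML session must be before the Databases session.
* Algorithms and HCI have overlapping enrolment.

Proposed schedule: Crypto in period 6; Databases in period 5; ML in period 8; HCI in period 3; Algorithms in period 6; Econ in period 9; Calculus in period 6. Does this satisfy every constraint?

Algorithms is a prerequisite for Econ this term — holds.
HCI is a prerequisite for Crypto this term — holds.
The Crypto session must be before the Econ session — holds.
Prof. Tess teaches both Econ and ML — holds.
The ML session must be before the Databases session — violated.
Algorithms and HCI have overlapping enrolment — holds.
The Algorithms session must be before the Databases session — violated.
The Crypto session must be before the Databases session — violated.
Calculus and HCI share students — holds.
Crypto happens in the same period as Algorithms — holds.
Calculus is a prerequisite for Econ this term — holds.

Invalid. The ML session must be before the Databases session.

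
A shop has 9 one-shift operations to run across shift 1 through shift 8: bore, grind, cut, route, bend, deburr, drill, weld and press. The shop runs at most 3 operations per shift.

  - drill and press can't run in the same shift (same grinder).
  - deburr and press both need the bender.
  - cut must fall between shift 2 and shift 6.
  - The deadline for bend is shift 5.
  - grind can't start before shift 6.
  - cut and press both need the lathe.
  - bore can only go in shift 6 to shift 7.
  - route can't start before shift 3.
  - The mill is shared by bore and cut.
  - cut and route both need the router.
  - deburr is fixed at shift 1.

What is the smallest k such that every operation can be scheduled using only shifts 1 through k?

6 shifts

With at most 3 per shift and 9 operations, at least 3 shifts are needed.
bore can't be placed before shift 6, so the schedule must run through at least shift 6.
6 works (last occupied shift: shift 6): for example press in shift 3; drill in shift 1; bend in shift 1; route in shift 3; cut in shift 2; grind in shift 6; deburr in shift 1; weld in shift 2; bore in shift 6.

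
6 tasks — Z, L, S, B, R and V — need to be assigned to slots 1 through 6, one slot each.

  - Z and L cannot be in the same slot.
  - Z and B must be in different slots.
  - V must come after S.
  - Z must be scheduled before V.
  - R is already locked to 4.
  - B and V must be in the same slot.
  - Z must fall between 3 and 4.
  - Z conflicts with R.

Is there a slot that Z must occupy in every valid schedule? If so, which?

3

Z's window is 3–4.
R is fixed at 4, and Z can't share a slot with R.
So Z must be 3.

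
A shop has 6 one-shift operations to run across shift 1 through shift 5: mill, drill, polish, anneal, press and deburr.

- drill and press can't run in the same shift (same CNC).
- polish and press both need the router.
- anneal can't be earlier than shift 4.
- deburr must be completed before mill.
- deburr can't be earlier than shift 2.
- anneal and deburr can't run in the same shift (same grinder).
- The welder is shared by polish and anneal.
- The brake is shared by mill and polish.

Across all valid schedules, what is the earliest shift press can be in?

shift 1

press at shift 1 is achievable: anneal in shift 4; drill in shift 2; mill in shift 3; polish in shift 2; deburr in shift 2; press in shift 1.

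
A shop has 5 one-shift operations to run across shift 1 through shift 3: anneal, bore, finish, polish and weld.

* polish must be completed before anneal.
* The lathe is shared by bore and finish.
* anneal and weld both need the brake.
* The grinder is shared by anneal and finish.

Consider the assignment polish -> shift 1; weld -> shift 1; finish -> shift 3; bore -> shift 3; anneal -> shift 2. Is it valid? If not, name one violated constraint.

The grinder is shared by anneal and finish — holds.
polish must be completed before anneal — holds.
The lathe is shared by bore and finish — violated.
anneal and weld both need the brake — holds.

No. The lathe is shared by bore and finish is not satisfied.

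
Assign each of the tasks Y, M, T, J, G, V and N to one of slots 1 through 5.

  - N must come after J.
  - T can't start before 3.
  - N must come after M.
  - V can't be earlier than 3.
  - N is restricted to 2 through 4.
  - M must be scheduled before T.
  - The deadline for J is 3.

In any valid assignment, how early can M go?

Downstream work caps M at 3.
M at 1 is achievable: J -> 1, T -> 3, Y -> 1, M -> 1, G -> 1, V -> 3, N -> 2.

1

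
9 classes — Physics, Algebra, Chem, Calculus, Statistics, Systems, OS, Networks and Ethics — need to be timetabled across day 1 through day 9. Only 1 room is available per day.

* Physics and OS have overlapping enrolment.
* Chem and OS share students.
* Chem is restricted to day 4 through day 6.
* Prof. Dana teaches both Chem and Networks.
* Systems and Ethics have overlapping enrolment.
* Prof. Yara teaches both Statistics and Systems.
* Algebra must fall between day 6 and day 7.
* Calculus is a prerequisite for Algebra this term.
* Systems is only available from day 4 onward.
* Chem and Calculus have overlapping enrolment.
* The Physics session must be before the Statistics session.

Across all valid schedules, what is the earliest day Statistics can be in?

Precedence pushes Statistics to at least day 2.
Statistics at day 2 is achievable: Algebra -> day 6, Chem -> day 4, Networks -> day 8, Physics -> day 1, OS -> day 7, Ethics -> day 9, Statistics -> day 2, Calculus -> day 3, Systems -> day 5.

day 2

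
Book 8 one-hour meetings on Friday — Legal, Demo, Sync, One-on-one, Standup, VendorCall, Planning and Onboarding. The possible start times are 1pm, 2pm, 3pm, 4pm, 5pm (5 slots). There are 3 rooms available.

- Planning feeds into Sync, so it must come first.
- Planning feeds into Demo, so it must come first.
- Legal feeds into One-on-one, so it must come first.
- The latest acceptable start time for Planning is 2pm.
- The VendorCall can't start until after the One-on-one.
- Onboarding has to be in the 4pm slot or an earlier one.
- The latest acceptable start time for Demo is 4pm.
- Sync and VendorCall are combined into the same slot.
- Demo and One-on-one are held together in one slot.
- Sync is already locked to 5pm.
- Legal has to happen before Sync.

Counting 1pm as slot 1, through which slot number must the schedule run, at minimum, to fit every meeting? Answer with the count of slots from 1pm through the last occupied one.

The precedence chain requires at least 3 distinct slots.
With at most 3 per slot and 8 meetings, at least 3 slots are needed.
Sync can't be placed before 5pm — that is slot 5 counting from 1pm — so the schedule must run through at least 5 slots.
5 works (last occupied slot: 5pm): for example Legal -> 1pm, Sync -> 5pm, Demo -> 2pm, One-on-one -> 2pm, VendorCall -> 5pm, Standup -> 2pm, Onboarding -> 1pm, Planning -> 1pm.

5 slots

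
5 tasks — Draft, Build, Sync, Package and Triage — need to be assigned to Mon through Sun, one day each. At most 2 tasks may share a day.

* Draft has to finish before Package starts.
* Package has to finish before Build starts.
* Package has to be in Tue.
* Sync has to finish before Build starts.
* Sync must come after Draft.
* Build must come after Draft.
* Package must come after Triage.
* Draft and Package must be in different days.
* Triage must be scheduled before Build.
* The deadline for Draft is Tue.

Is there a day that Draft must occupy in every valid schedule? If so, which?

Draft's window is Mon–Tue.
Package is fixed at Tue, and Draft can't share a day with Package.
So Draft must be Mon.

Mon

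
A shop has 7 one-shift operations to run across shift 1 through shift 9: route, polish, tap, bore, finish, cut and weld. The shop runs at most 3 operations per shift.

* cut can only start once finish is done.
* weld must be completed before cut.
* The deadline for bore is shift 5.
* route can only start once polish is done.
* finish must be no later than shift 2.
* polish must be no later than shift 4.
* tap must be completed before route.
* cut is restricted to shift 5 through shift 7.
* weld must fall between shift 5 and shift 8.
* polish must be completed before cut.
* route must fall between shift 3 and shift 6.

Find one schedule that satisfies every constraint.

bore=shift 1, cut=shift 6, tap=shift 2, polish=shift 1, finish=shift 1, route=shift 3, weld=shift 5

Checking: finish(shift 1) before cut(shift 6); polish(shift 1) before route(shift 3); polish(shift 1) before cut(shift 6); weld(shift 5) before cut(shift 6); tap(shift 2) before route(shift 3); polish=shift 1 in [shift 1,shift 4]; cut=shift 6 in [shift 5,shift 7]; route=shift 3 in [shift 3,shift 6]; bore=shift 1 in [shift 1,shift 5]; finish=shift 1 in [shift 1,shift 2]; weld=shift 5 in [shift 5,shift 8]; max 3 per shift (cap 3).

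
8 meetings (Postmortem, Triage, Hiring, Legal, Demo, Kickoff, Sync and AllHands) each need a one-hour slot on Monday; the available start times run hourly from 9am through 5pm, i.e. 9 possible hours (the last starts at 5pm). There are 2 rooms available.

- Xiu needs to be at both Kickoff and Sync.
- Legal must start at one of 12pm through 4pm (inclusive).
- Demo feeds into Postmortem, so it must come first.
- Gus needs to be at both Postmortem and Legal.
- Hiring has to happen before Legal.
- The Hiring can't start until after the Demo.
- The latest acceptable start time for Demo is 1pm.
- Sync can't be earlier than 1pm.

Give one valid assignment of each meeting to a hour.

Sync in 1pm, Demo in 9am, Postmortem in 10am, Triage in 9am, Kickoff in 11am, Hiring in 10am, AllHands in 11am, Legal in 12pm

Checking: Hiring(10am) before Legal(12pm); Demo(9am) before Hiring(10am); Demo(9am) before Postmortem(10am); Kickoff(11am) != Sync(1pm); Postmortem(10am) != Legal(12pm); Demo=9am in [9am,1pm]; Legal=12pm in [12pm,4pm]; Sync=1pm in [1pm,5pm]; max 2 per hour (cap 2).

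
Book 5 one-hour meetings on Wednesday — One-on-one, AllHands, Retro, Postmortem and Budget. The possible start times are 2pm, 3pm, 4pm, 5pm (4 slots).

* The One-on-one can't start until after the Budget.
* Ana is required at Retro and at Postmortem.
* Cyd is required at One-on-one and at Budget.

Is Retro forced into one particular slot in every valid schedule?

Retro can be 2pm (e.g. Budget -> 2pm; One-on-one -> 3pm; Postmortem -> 3pm; Retro -> 2pm; AllHands -> 2pm) or 3pm (e.g. Postmortem=2pm, AllHands=2pm, Budget=2pm, One-on-one=3pm, Retro=3pm).

No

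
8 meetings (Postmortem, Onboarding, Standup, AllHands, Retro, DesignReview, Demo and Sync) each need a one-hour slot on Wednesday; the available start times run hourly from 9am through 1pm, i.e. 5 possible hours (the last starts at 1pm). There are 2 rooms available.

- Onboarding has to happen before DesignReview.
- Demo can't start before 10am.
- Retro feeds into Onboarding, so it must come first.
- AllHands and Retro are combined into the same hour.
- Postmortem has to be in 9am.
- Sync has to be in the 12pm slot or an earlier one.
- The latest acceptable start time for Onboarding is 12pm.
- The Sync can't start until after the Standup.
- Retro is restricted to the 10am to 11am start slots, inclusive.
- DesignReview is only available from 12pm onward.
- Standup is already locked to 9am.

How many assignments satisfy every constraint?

Splitting on Onboarding: it can be 11am (9), 12pm (10). Listing each branch's schedules as (Postmortem, Standup, AllHands, Retro, DesignReview, Demo, Sync):
Onboarding=11am: (9am,9am,10am,10am,12pm,11am,12pm) (9am,9am,10am,10am,12pm,12pm,11am) (9am,9am,10am,10am,12pm,1pm,11am) (9am,9am,10am,10am,12pm,1pm,12pm) (9am,9am,10am,10am,1pm,11am,12pm) (9am,9am,10am,10am,1pm,12pm,11am) (9am,9am,10am,10am,1pm,12pm,12pm) (9am,9am,10am,10am,1pm,1pm,11am) (9am,9am,10am,10am,1pm,1pm,12pm) — 9.
Onboarding=12pm: (9am,9am,10am,10am,1pm,11am,11am) (9am,9am,10am,10am,1pm,11am,12pm) (9am,9am,10am,10am,1pm,12pm,11am) (9am,9am,10am,10am,1pm,1pm,11am) (9am,9am,10am,10am,1pm,1pm,12pm) (9am,9am,11am,11am,1pm,10am,10am) (9am,9am,11am,11am,1pm,10am,12pm) (9am,9am,11am,11am,1pm,12pm,10am) (9am,9am,11am,11am,1pm,1pm,10am) (9am,9am,11am,11am,1pm,1pm,12pm) — 10.
Summing: 9 + 10 = 19.

19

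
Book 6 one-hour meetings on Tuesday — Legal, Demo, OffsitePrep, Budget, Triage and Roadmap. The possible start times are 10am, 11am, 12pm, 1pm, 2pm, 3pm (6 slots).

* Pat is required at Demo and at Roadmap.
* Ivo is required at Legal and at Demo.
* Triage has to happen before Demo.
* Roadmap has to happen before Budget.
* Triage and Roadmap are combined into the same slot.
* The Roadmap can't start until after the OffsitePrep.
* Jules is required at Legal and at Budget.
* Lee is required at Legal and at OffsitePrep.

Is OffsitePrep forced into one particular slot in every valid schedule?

No

OffsitePrep can be 10am (e.g. Budget=12pm; Roadmap=11am; OffsitePrep=10am; Demo=12pm; Legal=11am; Triage=11am) or 11am (e.g. Legal in 10am; Roadmap in 12pm; Demo in 1pm; Budget in 1pm; OffsitePrep in 11am; Triage in 12pm).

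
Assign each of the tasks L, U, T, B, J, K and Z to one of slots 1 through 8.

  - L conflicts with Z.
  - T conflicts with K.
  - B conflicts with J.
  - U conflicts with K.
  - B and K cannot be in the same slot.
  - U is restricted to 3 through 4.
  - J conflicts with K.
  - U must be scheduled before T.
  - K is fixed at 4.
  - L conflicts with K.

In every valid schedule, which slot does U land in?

3

U's window is 3–4.
K is fixed at 4, and U can't share a slot with K.
So U must be 3.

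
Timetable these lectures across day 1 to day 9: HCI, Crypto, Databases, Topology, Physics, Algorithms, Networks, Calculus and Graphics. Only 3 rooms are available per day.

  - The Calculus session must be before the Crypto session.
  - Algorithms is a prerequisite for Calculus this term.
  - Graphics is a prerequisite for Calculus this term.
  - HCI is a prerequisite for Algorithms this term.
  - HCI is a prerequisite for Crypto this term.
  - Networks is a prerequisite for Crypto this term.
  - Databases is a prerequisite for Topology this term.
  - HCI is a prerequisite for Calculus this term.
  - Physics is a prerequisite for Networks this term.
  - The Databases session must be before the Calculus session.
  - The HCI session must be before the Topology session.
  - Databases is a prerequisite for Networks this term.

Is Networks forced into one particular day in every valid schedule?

No

Networks can be day 2 (e.g. Topology=day 3, Physics=day 1, Graphics=day 2, Crypto=day 4, Networks=day 2, Algorithms=day 2, Databases=day 1, Calculus=day 3, HCI=day 1) or day 3 (e.g. Physics=day 1, Databases=day 1, Algorithms=day 2, Topology=day 2, Crypto=day 4, HCI=day 1, Graphics=day 2, Networks=day 3, Calculus=day 3).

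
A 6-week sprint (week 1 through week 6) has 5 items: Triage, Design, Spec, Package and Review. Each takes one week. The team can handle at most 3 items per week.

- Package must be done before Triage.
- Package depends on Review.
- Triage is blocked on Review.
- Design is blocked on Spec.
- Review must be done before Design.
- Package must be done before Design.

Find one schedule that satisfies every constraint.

Triage -> week 3; Spec -> week 1; Package -> week 2; Review -> week 1; Design -> week 3

Checking: Spec(week 1) before Design(week 3); Review(week 1) before Package(week 2); Review(week 1) before Triage(week 3); Review(week 1) before Design(week 3); Package(week 2) before Design(week 3); Package(week 2) before Triage(week 3); max 2 per week (cap 3).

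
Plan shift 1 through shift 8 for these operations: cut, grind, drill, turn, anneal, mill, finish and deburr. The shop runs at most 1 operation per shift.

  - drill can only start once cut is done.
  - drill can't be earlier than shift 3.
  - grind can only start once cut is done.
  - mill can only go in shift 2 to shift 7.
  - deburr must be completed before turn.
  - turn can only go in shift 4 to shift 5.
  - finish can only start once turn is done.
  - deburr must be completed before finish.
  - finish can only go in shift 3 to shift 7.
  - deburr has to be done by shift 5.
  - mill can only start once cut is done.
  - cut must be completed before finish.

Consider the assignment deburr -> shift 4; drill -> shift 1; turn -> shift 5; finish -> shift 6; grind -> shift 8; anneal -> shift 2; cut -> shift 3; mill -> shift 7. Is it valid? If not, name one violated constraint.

cut must be completed before finish — holds.
deburr has to be done by shift 5 — holds.
drill can only start once cut is done — violated.
turn can only go in shift 4 to shift 5 — holds.
grind can only start once cut is done — holds.
finish can only go in shift 3 to shift 7 — holds.
mill can only start once cut is done — holds.
drill can't be earlier than shift 3 — violated.
deburr must be completed before finish — holds.
The shop runs at most 1 operation per shift — holds.
mill can only go in shift 2 to shift 7 — holds.
deburr must be completed before turn — holds.
finish can only start once turn is done — holds.

No — it violates: drill can only start once cut is done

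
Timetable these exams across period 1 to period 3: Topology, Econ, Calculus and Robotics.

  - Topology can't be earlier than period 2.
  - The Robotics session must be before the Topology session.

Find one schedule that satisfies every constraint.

Econ in period 1; Topology in period 2; Robotics in period 1; Calculus in period 1

Checking: Robotics(period 1) before Topology(period 2); Topology=period 2 in [period 2,period 3].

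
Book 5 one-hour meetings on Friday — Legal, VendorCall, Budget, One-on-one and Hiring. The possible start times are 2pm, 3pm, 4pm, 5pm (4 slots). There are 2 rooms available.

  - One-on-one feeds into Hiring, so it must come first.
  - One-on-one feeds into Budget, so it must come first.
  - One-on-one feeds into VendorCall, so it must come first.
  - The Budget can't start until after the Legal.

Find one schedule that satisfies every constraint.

Budget=3pm, Legal=2pm, VendorCall=3pm, Hiring=4pm, One-on-one=2pm

Checking: Legal(2pm) before Budget(3pm); One-on-one(2pm) before Hiring(4pm); One-on-one(2pm) before VendorCall(3pm); One-on-one(2pm) before Budget(3pm); max 2 per slot (cap 2).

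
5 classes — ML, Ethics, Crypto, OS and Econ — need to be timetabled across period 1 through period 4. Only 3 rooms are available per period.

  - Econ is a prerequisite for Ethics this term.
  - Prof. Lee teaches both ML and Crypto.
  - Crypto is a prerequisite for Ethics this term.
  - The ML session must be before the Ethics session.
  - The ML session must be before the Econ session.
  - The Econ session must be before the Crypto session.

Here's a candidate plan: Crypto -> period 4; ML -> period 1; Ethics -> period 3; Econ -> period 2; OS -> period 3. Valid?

No — it violates: Crypto is a prerequisite for Ethics this term

The ML session must be before the Ethics session — holds.
Prof. Lee teaches both ML and Crypto — holds.
The Econ session must be before the Crypto session — holds.
Econ is a prerequisite for Ethics this term — holds.
Crypto is a prerequisite for Ethics this term — violated.
Only 3 rooms are available per period — holds.
The ML session must be before the Econ session — holds.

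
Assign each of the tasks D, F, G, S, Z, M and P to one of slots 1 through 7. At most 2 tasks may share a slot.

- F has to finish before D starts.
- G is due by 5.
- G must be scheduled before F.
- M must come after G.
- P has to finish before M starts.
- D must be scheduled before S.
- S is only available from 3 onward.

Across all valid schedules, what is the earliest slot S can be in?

S is available from 3; precedence pushes S to at least 4.
S at 4 is achievable: M=2; Z=3; P=1; S=4; F=2; G=1; D=3.

4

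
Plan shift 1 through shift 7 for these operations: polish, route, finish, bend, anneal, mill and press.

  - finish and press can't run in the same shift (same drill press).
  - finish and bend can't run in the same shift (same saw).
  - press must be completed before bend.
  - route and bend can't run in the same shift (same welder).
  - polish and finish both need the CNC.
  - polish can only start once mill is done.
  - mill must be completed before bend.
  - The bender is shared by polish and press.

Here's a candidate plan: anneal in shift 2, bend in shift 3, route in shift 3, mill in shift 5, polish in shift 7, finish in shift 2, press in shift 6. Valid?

Invalid. press must be completed before bend.

finish and bend can't run in the same shift (same saw) — holds.
press must be completed before bend — violated.
mill must be completed before bend — violated.
route and bend can't run in the same shift (same welder) — violated.
The bender is shared by polish and press — holds.
polish and finish both need the CNC — holds.
polish can only start once mill is done — holds.
finish and press can't run in the same shift (same drill press) — holds.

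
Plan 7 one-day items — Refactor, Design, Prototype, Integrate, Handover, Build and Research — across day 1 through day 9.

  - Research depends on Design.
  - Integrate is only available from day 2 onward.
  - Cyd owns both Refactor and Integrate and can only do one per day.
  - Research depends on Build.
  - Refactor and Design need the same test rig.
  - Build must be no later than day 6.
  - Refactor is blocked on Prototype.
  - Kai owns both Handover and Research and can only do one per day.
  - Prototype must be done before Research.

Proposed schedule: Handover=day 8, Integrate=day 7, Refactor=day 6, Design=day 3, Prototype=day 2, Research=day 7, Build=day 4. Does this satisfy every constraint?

Valid

Build must be no later than day 6 — holds.
Refactor and Design need the same test rig — holds.
Kai owns both Handover and Research and can only do one per day — holds.
Research depends on Build — holds.
Research depends on Design — holds.
Refactor is blocked on Prototype — holds.
Integrate is only available from day 2 onward — holds.
Prototype must be done before Research — holds.
Cyd owns both Refactor and Integrate and can only do one per day — holds.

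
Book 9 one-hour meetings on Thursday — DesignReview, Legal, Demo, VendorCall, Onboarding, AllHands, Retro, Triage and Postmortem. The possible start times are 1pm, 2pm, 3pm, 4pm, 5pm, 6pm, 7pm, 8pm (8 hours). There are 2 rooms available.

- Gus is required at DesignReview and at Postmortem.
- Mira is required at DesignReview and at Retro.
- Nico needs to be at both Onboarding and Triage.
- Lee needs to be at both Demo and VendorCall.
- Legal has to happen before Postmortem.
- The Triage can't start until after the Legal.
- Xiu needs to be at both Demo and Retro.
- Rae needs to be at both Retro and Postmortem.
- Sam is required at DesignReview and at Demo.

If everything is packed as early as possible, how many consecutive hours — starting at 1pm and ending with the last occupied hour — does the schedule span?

5 hours

The precedence chain requires at least 2 distinct hours.
With at most 2 per hour and 9 meetings, at least 5 hours are needed.
5 works (last occupied hour: 5pm): for example Triage -> 2pm, Demo -> 3pm, AllHands -> 4pm, Onboarding -> 3pm, VendorCall -> 4pm, Retro -> 5pm, Legal -> 1pm, Postmortem -> 2pm, DesignReview -> 1pm.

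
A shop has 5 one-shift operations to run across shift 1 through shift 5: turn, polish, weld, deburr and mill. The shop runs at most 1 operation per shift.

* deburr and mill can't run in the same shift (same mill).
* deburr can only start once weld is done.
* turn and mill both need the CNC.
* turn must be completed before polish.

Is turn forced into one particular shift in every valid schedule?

turn can be shift 1 (e.g. turn in shift 1; deburr in shift 4; mill in shift 5; polish in shift 2; weld in shift 3) or shift 2 (e.g. deburr in shift 4, mill in shift 5, turn in shift 2, polish in shift 3, weld in shift 1).

No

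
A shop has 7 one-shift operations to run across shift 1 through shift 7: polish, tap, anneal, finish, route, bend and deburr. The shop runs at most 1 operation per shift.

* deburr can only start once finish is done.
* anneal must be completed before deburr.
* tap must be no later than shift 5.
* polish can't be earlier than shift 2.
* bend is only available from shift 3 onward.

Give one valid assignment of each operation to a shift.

polish -> shift 2, anneal -> shift 4, bend -> shift 3, route -> shift 7, tap -> shift 1, finish -> shift 5, deburr -> shift 6

Checking: finish(shift 5) before deburr(shift 6); anneal(shift 4) before deburr(shift 6); tap=shift 1 in [shift 1,shift 5]; polish=shift 2 in [shift 2,shift 7]; bend=shift 3 in [shift 3,shift 7]; max 1 per shift (cap 1).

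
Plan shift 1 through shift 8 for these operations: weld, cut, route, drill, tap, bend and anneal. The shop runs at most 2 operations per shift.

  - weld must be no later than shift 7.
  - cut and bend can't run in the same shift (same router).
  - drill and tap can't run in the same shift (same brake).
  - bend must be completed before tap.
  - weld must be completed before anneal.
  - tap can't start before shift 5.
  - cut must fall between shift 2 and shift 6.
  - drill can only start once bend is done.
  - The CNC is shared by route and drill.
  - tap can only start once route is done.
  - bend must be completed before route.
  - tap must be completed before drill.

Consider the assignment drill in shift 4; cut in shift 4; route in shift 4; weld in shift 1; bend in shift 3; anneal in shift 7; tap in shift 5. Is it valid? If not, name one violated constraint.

drill and tap can't run in the same shift (same brake) — holds.
bend must be completed before tap — holds.
weld must be no later than shift 7 — holds.
tap can only start once route is done — holds.
The CNC is shared by route and drill — violated.
The shop runs at most 2 operations per shift — violated.
tap can't start before shift 5 — holds.
cut and bend can't run in the same shift (same router) — holds.
drill can only start once bend is done — holds.
bend must be completed before route — holds.
tap must be completed before drill — violated.
weld must be completed before anneal — holds.
cut must fall between shift 2 and shift 6 — holds.

Invalid. The CNC is shared by route and drill.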